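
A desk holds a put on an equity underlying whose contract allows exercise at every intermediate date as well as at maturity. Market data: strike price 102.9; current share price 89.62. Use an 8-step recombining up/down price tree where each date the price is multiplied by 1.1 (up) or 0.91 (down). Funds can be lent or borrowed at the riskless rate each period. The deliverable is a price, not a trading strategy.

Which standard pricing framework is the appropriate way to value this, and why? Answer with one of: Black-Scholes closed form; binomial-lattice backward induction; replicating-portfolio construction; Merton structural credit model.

framework: binomial-lattice backward induction

Key observation: with exercise allowed before expiry on a discrete up/down model (8 steps from spot 89.62), the strike-102.9 put's value must be rolled back through the tree testing early exercise at each node.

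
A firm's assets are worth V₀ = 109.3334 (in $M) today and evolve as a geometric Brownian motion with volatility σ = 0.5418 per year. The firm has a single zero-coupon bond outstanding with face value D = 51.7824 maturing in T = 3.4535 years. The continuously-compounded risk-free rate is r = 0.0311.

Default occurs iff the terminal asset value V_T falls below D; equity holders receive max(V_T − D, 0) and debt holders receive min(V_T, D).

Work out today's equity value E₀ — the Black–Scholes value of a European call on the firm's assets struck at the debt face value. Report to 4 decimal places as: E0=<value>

E0=70.1580

Apply the equity-as-call identities (strike 51.7824, horizon 3.4535 years):
d₁ = [ln(V₀/D) + (r + σ²/2)T] / (σ√T)
   = [ln(109.3334/51.7824) + (0.0311 + 0.5·0.5418²)·3.4535] / (0.5418·√3.4535)
   = [0.747352 + 0.614287] / 1.006859 = 1.352362
d₂ = d₁ − σ√T = 1.352362 − 1.006859 = 0.345503
N(d₁) = 0.911870,  N(d₂) = 0.635142,  e^(−rT) = 0.898163
E₀ = V₀·N(d₁) − D·e^(−rT)·N(d₂)
   = 109.3334·0.911870 − 51.7824·0.898163·0.635142 = 70.158044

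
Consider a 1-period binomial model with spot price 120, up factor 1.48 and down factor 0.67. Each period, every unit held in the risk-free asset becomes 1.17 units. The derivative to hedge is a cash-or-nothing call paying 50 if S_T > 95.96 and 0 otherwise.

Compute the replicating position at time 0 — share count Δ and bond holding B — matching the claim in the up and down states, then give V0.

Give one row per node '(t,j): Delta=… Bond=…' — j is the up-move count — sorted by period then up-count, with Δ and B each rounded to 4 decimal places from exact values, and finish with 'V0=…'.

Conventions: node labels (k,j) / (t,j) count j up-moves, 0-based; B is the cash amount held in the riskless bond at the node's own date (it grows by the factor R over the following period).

Risk-neutral probability p* = (R−d)/(u−d) = (1.17−0.67)/(1.48−0.67) = 0.6173.
Expiry values: V(1,0)=0.0000, V(1,1)=50.0000
  t=0,j=0: stock 120.0000 → up 177.6000 (V=50.0000), down 80.4000 (V=0.0000). Price 26.3797; hedge Δ=0.5144, bond B=-35.3487.
Verification: the root portfolio costs Δ(0,0)·S0 + B(0,0) = 26.3797, matching V0.

(0,0): Delta=0.5144 Bond=-35.3487
V0=26.3797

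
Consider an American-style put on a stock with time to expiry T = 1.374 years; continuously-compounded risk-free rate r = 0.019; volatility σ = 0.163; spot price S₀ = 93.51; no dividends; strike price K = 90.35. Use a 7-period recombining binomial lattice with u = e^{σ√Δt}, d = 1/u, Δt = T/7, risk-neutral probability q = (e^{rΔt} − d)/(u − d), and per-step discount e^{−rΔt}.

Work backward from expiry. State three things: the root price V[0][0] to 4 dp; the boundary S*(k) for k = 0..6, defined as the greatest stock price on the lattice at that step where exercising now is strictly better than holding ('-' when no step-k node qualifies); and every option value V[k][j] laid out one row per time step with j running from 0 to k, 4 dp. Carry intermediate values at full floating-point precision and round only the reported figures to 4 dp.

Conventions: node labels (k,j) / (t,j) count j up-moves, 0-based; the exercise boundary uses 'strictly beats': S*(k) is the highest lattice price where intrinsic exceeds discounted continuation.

Δt=0.19629  u=1.07489  d=0.93033  q=0.50780  discount=0.99628
step 7 (expiry): payoffs max(K−S,0) = 33.9450 25.1806 15.0544 3.3548 0.0000 0.0000 0.0000 0.0000
step 6: (k=6,j=0): S=60.6290, K−S=29.7210, hold=29.3846 ⇒ V=29.7210 exercise | (k=6,j=1): S=70.0497, K−S=20.3003, hold=19.9639 ⇒ V=20.3003 exercise | (k=6,j=2): S=80.9342, K−S=9.4158, hold=9.0794 ⇒ V=9.4158 exercise | (k=6,j=3): S=93.5100, K−S=0.0000, hold=1.6451 ⇒ V=1.6451 continue | (k=6,j=4): S=108.0398, K−S=0.0000, hold=0.0000 ⇒ V=0.0000 continue | (k=6,j=5): S=124.8273, K−S=0.0000, hold=0.0000 ⇒ V=0.0000 continue | (k=6,j=6): S=144.2233, K−S=0.0000, hold=0.0000 ⇒ V=0.0000 continue  boundary S*=80.9342
step 5: (k=5,j=0): S=65.1694, K−S=25.1806, hold=24.8443 ⇒ V=25.1806 exercise | (k=5,j=1): S=75.2956, K−S=15.0544, hold=14.7181 ⇒ V=15.0544 exercise | (k=5,j=2): S=86.9952, K−S=3.3548, hold=5.4495 ⇒ V=5.4495 continue | (k=5,j=3): S=100.5127, K−S=0.0000, hold=0.8067 ⇒ V=0.8067 continue | (k=5,j=4): S=116.1306, K−S=0.0000, hold=0.0000 ⇒ V=0.0000 continue | (k=5,j=5): S=134.1753, K−S=0.0000, hold=0.0000 ⇒ V=0.0000 continue  boundary S*=75.2956
step 4: (k=4,j=0): S=70.0497, K−S=20.3003, hold=19.9639 ⇒ V=20.3003 exercise | (k=4,j=1): S=80.9342, K−S=9.4158, hold=10.1391 ⇒ V=10.1391 continue | (k=4,j=2): S=93.5100, K−S=0.0000, hold=3.0803 ⇒ V=3.0803 continue | (k=4,j=3): S=108.0398, K−S=0.0000, hold=0.3956 ⇒ V=0.3956 continue | (k=4,j=4): S=124.8273, K−S=0.0000, hold=0.0000 ⇒ V=0.0000 continue  boundary S*=70.0497
step 3: (k=3,j=0): S=75.2956, K−S=15.0544, hold=15.0841 ⇒ V=15.0841 continue | (k=3,j=1): S=86.9952, K−S=3.3548, hold=6.5303 ⇒ V=6.5303 continue | (k=3,j=2): S=100.5127, K−S=0.0000, hold=1.7106 ⇒ V=1.7106 continue | (k=3,j=3): S=116.1306, K−S=0.0000, hold=0.1940 ⇒ V=0.1940 continue  boundary S*=-
step 2: (k=2,j=0): S=80.9342, K−S=9.4158, hold=10.7005 ⇒ V=10.7005 continue | (k=2,j=1): S=93.5100, K−S=0.0000, hold=4.0677 ⇒ V=4.0677 continue | (k=2,j=2): S=108.0398, K−S=0.0000, hold=0.9370 ⇒ V=0.9370 continue  boundary S*=-
step 1: (k=1,j=0): S=86.9952, K−S=3.3548, hold=7.3050 ⇒ V=7.3050 continue | (k=1,j=1): S=100.5127, K−S=0.0000, hold=2.4687 ⇒ V=2.4687 continue  boundary S*=-
step 0: (k=0,j=0): S=93.5100, K−S=0.0000, hold=4.8311 ⇒ V=4.8311 continue  boundary S*=-

price = 4.8311
boundary = - - - - 70.0497 75.2956 80.9342
tree:
4.8311
7.3050 2.4687
10.7005 4.0677 0.9370
15.0841 6.5303 1.7106 0.1940
20.3003 10.1391 3.0803 0.3956 0.0000
25.1806 15.0544 5.4495 0.8067 0.0000 0.0000
29.7210 20.3003 9.4158 1.6451 0.0000 0.0000 0.0000
33.9450 25.1806 15.0544 3.3548 0.0000 0.0000 0.0000 0.0000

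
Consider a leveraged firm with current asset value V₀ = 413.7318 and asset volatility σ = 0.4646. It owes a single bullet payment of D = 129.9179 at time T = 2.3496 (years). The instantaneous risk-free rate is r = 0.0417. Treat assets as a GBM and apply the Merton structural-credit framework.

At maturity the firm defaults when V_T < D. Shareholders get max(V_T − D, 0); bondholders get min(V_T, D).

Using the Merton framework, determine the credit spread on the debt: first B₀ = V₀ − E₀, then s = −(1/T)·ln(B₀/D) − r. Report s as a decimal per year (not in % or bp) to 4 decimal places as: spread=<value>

Apply the equity-as-call identities (strike 129.9179, horizon 2.3496 years):
d₁ = [ln(V₀/D) + (r + σ²/2)T] / (σ√T)
   = [ln(413.7318/129.9179) + (0.0417 + 0.5·0.4646²)·2.3496] / (0.4646·√2.3496)
   = [1.158315 + 0.351563] / 0.712158 = 2.120145
d₂ = d₁ − σ√T = 2.120145 − 0.712158 = 1.407988
N(d₁) = 0.983003,  N(d₂) = 0.920433,  e^(−rT) = 0.906669
E₀ = V₀·N(d₁) − D·e^(−rT)·N(d₂)
   = 413.7318·0.983003 − 129.9179·0.906669·0.920433 = 298.279605
B₀ = V₀ − E₀ = 413.7318 − 298.279605 = 115.452195
spread = −(1/T)·ln(B₀/D) − r = −(1/2.3496)·ln(115.452195/129.9179) − 0.0417 = 0.00854096

spread=0.0085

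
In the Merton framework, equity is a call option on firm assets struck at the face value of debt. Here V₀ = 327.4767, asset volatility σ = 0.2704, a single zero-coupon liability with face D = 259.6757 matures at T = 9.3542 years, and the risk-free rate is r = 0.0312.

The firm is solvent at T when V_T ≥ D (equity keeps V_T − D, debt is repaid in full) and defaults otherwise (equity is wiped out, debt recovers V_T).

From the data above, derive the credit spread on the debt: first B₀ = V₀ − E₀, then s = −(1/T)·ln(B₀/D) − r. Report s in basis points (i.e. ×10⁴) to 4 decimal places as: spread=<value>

spread=191.2409

Equity is a call on the firm's assets struck at D = 259.6757:
d₁ = [ln(V₀/D) + (r + σ²/2)T] / (σ√T)
   = [ln(327.4767/259.6757) + (0.0312 + 0.5·0.2704²)·9.3542] / (0.2704·√9.3542)
   = [0.231983 + 0.633823] / 0.827009 = 1.046913
d₂ = d₁ − σ√T = 1.046913 − 0.827009 = 0.219904
N(d₁) = 0.852430,  N(d₂) = 0.587027,  e^(−rT) = 0.746880
E₀ = V₀·N(d₁) − D·e^(−rT)·N(d₂)
   = 327.4767·0.852430 − 259.6757·0.746880·0.587027 = 165.299122
B₀ = V₀ − E₀ = 327.4767 − 165.299122 = 162.177578
spread = −(1/T)·ln(B₀/D) − r = −(1/9.3542)·ln(162.177578/259.6757) − 0.0312 = 0.01912409
in basis points: 0.01912409 × 10⁴ = 191.2409 bp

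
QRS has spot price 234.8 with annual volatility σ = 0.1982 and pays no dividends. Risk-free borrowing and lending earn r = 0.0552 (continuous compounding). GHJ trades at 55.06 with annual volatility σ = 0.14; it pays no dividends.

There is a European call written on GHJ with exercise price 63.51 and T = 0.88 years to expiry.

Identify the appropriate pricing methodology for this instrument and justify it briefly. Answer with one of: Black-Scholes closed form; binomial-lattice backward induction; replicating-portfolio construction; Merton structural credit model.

framework: Black-Scholes closed form

Key observation: with GHJ following a GBM at constant σ and r, the European call struck at 63.51 prices in closed form — nothing here needs a stepwise model or a balance sheet.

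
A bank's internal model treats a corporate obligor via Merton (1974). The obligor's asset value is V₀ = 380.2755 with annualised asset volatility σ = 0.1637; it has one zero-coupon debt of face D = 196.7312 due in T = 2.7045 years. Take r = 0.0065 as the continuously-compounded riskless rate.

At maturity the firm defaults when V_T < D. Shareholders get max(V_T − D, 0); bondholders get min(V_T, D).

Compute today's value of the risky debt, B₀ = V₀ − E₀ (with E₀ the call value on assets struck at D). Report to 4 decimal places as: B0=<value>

Apply the equity-as-call identities (strike 196.7312, horizon 2.7045 years):
d₁ = [ln(V₀/D) + (r + σ²/2)T] / (σ√T)
   = [ln(380.2755/196.7312) + (0.0065 + 0.5·0.1637²)·2.7045] / (0.1637·√2.7045)
   = [0.659058 + 0.053816] / 0.269211 = 2.648016
d₂ = d₁ − σ√T = 2.648016 − 0.269211 = 2.378806
N(d₁) = 0.995952,  N(d₂) = 0.991316,  e^(−rT) = 0.982574
E₀ = V₀·N(d₁) − D·e^(−rT)·N(d₂)
   = 380.2755·0.995952 − 196.7312·0.982574·0.991316 = 187.111728
B₀ = V₀ − E₀ = 380.2755 − 187.111728 = 193.163772

B0=193.1638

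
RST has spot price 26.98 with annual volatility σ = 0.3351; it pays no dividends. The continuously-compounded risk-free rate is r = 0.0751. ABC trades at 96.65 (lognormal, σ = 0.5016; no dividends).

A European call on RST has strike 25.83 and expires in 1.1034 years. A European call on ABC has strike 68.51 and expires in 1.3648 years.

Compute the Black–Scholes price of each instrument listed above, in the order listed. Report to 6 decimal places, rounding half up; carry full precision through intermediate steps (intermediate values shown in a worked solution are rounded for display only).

[RST call K=25.83]
σ√T = 0.3351·√1.1034 = 0.351999
d₁ = (ln(S/K) + (r+σ²/2)T) / (σ√T) = (ln(26.98/25.83) + (0.0751+0.3351²/2)·1.1034) / 0.351999 = (0.043559 + 0.144817) / 0.351999 = 0.535161
d₂ = d₁ − σ√T = 0.535161 − 0.351999 = 0.183163
e^{−rT} = 0.920475
N(d₁) = 0.703731,  N(d₂) = 0.572665
price = S·N(d₁) − K·e^{−rT}·N(d₂) = 18.986660 − 13.615607 = 5.371053
[ABC call K=68.51]
σ√T = 0.5016·√1.3648 = 0.585992
d₁ = (ln(S/K) + (r+σ²/2)T) / (σ√T) = (ln(96.65/68.51) + (0.0751+0.5016²/2)·1.3648) / 0.585992 = (0.344116 + 0.274190) / 0.585992 = 1.055144
d₂ = d₁ − σ√T = 1.055144 − 0.585992 = 0.469152
e^{−rT} = 0.902581
N(d₁) = 0.854320,  N(d₂) = 0.680519
price = S·N(d₁) − K·e^{−rT}·N(d₂) = 82.570058 − 42.080494 = 40.489564

price(RST call K=25.83) = 5.371053
price(ABC call K=68.51) = 40.489564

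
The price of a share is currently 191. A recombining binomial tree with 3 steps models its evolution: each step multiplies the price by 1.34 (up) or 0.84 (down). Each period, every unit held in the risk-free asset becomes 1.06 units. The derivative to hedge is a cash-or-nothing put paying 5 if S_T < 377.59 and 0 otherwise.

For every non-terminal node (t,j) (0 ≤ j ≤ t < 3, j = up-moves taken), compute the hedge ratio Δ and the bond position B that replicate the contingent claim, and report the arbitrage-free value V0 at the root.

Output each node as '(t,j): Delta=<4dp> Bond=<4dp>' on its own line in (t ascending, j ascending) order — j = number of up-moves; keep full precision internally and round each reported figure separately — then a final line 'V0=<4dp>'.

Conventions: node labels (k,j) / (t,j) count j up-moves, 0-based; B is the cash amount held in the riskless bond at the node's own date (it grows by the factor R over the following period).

(0,0): Delta=-0.0090 Bond=5.5635
(1,0): Delta=0.0000 Bond=4.4500
(1,1): Delta=-0.0162 Bond=7.7394
(2,0): Delta=0.0000 Bond=4.7170
(2,1): Delta=0.0000 Bond=4.7170
(2,2): Delta=-0.0292 Bond=12.6415
V0=3.8405

Under the risk-neutral measure, an up-move has probability p* = (R−d)/(u−d) = 0.4400 and values discount at R = 1.06.
Expiry values: V(3,0)=5.0000, V(3,1)=5.0000, V(3,2)=5.0000, V(3,3)=0.0000
(2,0): S=134.7696. Δ = (V_up−V_dn)/(S_up−S_dn) = (5.0000−5.0000)/(180.5913−113.2065) = 0.0000. V = [p*·5.0000 + (1−p*)·5.0000]/1.06 = 4.7170. B = V − Δ·S = 4.7170.
(2,1): S=214.9896. Δ = (V_up−V_dn)/(S_up−S_dn) = (5.0000−5.0000)/(288.0861−180.5913) = 0.0000. V = [p*·5.0000 + (1−p*)·5.0000]/1.06 = 4.7170. B = V − Δ·S = 4.7170.
(2,2): S=342.9596. Δ = (V_up−V_dn)/(S_up−S_dn) = (0.0000−5.0000)/(459.5659−288.0861) = -0.0292. V = [p*·0.0000 + (1−p*)·5.0000]/1.06 = 2.6415. B = V − Δ·S = 12.6415.
(1,0): S=160.4400. Δ = (V_up−V_dn)/(S_up−S_dn) = (4.7170−4.7170)/(214.9896−134.7696) = 0.0000. V = [p*·4.7170 + (1−p*)·4.7170]/1.06 = 4.4500. B = V − Δ·S = 4.4500.
(1,1): S=255.9400. Δ = (V_up−V_dn)/(S_up−S_dn) = (2.6415−4.7170)/(342.9596−214.9896) = -0.0162. V = [p*·2.6415 + (1−p*)·4.7170]/1.06 = 3.5885. B = V − Δ·S = 7.7394.
(0,0): S=191.0000. Δ = (V_up−V_dn)/(S_up−S_dn) = (3.5885−4.4500)/(255.9400−160.4400) = -0.0090. V = [p*·3.5885 + (1−p*)·4.4500]/1.06 = 3.8405. B = V − Δ·S = 5.5635.
Sanity check at the root: Δ(0,0)·S0 + B(0,0) reproduces V0 = 3.8405.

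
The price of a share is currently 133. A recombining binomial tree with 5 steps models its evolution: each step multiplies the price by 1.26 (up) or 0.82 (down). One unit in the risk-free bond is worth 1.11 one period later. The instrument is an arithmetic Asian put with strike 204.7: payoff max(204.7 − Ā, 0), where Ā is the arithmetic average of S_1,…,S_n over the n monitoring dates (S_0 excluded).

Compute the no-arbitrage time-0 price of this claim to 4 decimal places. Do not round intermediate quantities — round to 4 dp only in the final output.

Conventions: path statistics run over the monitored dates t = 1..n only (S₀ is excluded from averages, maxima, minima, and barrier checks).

price = 20.8231

No-arbitrage gives p* = (R−d)/(u−d) = 0.6591: enumerate every path, weight its payoff by its p*-probability, and discount by R^5.
Enumerate all 2^5 = 32 price paths (U = up ×1.26, D = down ×0.82); each path with k up-moves has probability p*^k·(1−p*)^(5−k).
DDDDD: Ā=76.2523, payoff=128.4477, prob=0.004605
UDDDD: Ā=117.1682, payoff=87.5318, prob=0.008902
DUDDD: Ā=105.4642, payoff=99.2358, prob=0.008902
UUDDD: Ā=162.0548, payoff=42.6452, prob=0.017211
DDUDD: Ā=95.8670, payoff=108.8330, prob=0.008902
UDUDD: Ā=147.3078, payoff=57.3922, prob=0.017211
DUUDD: Ā=135.6038, payoff=69.0962, prob=0.017211
UUUDD: Ā=208.3668, payoff=0.0000, prob=0.033275
DDDUD: Ā=87.9972, payoff=116.7028, prob=0.008902
UDDUD: Ā=135.2152, payoff=69.4848, prob=0.017211
DUDUD: Ā=123.5112, payoff=81.1888, prob=0.017211
UUDUD: Ā=189.7855, payoff=14.9145, prob=0.033275
DDUUD: Ā=113.9139, payoff=90.7861, prob=0.017211
UDUUD: Ā=175.0385, payoff=29.6615, prob=0.033275
DUUUD: Ā=163.3345, payoff=41.3655, prob=0.033275
UUUUD: Ā=250.9773, payoff=0.0000, prob=0.064331
DDDDU: Ā=81.5440, payoff=123.1560, prob=0.008902
UDDDU: Ā=125.2993, payoff=79.4007, prob=0.017211
DUDDU: Ā=113.5953, payoff=91.1047, prob=0.017211
UUDDU: Ā=174.5489, payoff=30.1511, prob=0.033275
DDUDU: Ā=103.9980, payoff=100.7020, prob=0.017211
UDUDU: Ā=159.8018, payoff=44.8982, prob=0.033275
DUUDU: Ā=148.0978, payoff=56.6022, prob=0.033275
UUUDU: Ā=227.5649, payoff=0.0000, prob=0.064331
DDDUU: Ā=96.1282, payoff=108.5718, prob=0.017211
UDDUU: Ā=147.7092, payoff=56.9908, prob=0.033275
DUDUU: Ā=136.0052, payoff=68.6948, prob=0.033275
UUDUU: Ā=208.9837, payoff=0.0000, prob=0.064331
DDUUU: Ā=126.4080, payoff=78.2920, prob=0.033275
UDUUU: Ā=194.2366, payoff=10.4634, prob=0.064331
DUUUU: Ā=182.5326, payoff=22.1674, prob=0.064331
UUUUU: Ā=280.4770, payoff=0.0000, prob=0.124373
Price = Σ prob·payoff / R^5 = 35.088124 / 1.685058 = 20.8231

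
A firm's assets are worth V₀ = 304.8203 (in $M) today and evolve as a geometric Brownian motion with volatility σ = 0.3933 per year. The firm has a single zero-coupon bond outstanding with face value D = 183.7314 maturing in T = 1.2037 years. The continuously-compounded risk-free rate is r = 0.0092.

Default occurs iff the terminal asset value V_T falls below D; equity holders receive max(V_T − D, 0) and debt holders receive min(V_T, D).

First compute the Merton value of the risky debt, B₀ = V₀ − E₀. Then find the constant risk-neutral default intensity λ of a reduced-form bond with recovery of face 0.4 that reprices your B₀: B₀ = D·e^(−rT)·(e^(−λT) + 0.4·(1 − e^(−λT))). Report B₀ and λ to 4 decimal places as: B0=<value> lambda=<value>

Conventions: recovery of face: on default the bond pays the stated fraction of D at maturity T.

B0=176.0863 lambda=0.0440

Apply the equity-as-call identities (strike 183.7314, horizon 1.2037 years):
d₁ = [ln(V₀/D) + (r + σ²/2)T] / (σ√T)
   = [ln(304.8203/183.7314) + (0.0092 + 0.5·0.3933²)·1.2037] / (0.3933·√1.2037)
   = [0.506248 + 0.104171] / 0.431502 = 1.414636
d₂ = d₁ − σ√T = 1.414636 − 0.431502 = 0.983134
N(d₁) = 0.921412,  N(d₂) = 0.837229,  e^(−rT) = 0.988987
E₀ = V₀·N(d₁) − D·e^(−rT)·N(d₂)
   = 304.8203·0.921412 − 183.7314·0.988987·0.837229 = 128.733976
B₀ = V₀ − E₀ = 304.8203 − 128.733976 = 176.086324
e^(−λT) = (B₀·e^(rT)/D − 0.4)/(1 − 0.4) = (176.0863·1.011136/183.7314 − 0.4)/0.6 = 0.94843672
λ = −ln(0.94843672)/1.2037 = 0.043981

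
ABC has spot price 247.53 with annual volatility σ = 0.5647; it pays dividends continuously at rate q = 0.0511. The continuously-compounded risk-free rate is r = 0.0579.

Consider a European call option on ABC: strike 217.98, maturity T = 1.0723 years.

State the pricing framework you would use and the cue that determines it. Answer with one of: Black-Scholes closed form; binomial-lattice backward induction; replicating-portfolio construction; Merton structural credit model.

framework: Black-Scholes closed form

Key observation: the strike-217.98 call on ABC is European-exercise on a continuously-modelled lognormal underlying, so its value is a single closed-form evaluation.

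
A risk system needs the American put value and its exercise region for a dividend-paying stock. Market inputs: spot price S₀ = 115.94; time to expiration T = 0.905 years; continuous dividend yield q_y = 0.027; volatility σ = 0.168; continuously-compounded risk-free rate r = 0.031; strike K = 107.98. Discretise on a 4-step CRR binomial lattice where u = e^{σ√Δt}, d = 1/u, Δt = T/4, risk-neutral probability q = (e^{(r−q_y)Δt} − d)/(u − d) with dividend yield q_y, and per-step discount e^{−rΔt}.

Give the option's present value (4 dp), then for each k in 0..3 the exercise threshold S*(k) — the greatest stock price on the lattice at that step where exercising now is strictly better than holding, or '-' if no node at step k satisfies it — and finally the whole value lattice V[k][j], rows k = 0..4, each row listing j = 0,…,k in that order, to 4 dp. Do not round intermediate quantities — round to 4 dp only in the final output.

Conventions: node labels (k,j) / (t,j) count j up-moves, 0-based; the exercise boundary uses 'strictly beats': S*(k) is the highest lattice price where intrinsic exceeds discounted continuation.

Δt=0.22625  u=1.08319  d=0.92320  q=0.48569  discount=0.99301
step 4 (expiry): payoffs max(K−S,0) = 23.7601 9.1648 0.0000 0.0000 0.0000
step 3: (k=3,j=0): S=91.2261, K−S=16.7539, hold=16.5547 ⇒ V=16.7539 exercise | (k=3,j=1): S=107.0357, K−S=0.9443, hold=4.6806 ⇒ V=4.6806 continue | (k=3,j=2): S=125.5851, K−S=0.0000, hold=0.0000 ⇒ V=0.0000 continue | (k=3,j=3): S=147.3490, K−S=0.0000, hold=0.0000 ⇒ V=0.0000 continue  boundary S*=91.2261
step 2: (k=2,j=0): S=98.8152, K−S=9.1648, hold=10.8138 ⇒ V=10.8138 continue | (k=2,j=1): S=115.9400, K−S=0.0000, hold=2.3904 ⇒ V=2.3904 continue | (k=2,j=2): S=136.0325, K−S=0.0000, hold=0.0000 ⇒ V=0.0000 continue  boundary S*=-
step 1: (k=1,j=0): S=107.0357, K−S=0.9443, hold=6.6757 ⇒ V=6.6757 continue | (k=1,j=1): S=125.5851, K−S=0.0000, hold=1.2208 ⇒ V=1.2208 continue  boundary S*=-
step 0: (k=0,j=0): S=115.9400, K−S=0.0000, hold=3.9982 ⇒ V=3.9982 continue  boundary S*=-

price = 3.9982
boundary = - - - 91.2261
tree:
3.9982
6.6757 1.2208
10.8138 2.3904 0.0000
16.7539 4.6806 0.0000 0.0000
23.7601 9.1648 0.0000 0.0000 0.0000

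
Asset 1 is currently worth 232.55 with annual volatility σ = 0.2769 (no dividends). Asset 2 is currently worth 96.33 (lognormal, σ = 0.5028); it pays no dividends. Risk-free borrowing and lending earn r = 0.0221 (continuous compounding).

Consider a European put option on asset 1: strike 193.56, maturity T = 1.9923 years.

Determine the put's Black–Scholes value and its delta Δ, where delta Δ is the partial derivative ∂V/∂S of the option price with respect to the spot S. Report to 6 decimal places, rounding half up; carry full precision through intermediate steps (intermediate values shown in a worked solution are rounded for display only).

price = 13.939732
Δ = -0.218397

σ√T = 0.2769·√1.9923 = 0.390841
d₁ = (ln(S/K) + (r+σ²/2)T) / (σ√T) = (ln(232.55/193.56) + (0.0221+0.2769²/2)·1.9923) / 0.390841 = (0.183518 + 0.120408) / 0.390841 = 0.777620
d₂ = d₁ − σ√T = 0.777620 − 0.390841 = 0.386779
e^{−rT} = 0.956925
N(−d₁) = 0.218397,  N(−d₂) = 0.349460
Put price V = K·e^{−rT}·N(−d₂) − S·N(−d₁) = 64.727839 − 50.788107 = 13.939732
Δ = −N(−d₁) = -0.218397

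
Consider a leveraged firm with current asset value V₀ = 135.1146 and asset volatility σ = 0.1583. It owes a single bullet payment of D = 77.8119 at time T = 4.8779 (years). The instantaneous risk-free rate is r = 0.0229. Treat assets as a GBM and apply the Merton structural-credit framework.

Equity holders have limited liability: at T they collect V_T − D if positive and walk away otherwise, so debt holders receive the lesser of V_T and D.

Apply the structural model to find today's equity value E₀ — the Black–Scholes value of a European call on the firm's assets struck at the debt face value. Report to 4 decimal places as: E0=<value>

Apply the equity-as-call identities (strike 77.8119, horizon 4.8779 years):
d₁ = [ln(V₀/D) + (r + σ²/2)T] / (σ√T)
   = [ln(135.1146/77.8119) + (0.0229 + 0.5·0.1583²)·4.8779] / (0.1583·√4.8779)
   = [0.551829 + 0.172821] / 0.349621 = 2.072674
d₂ = d₁ − σ√T = 2.072674 − 0.349621 = 1.723053
N(d₁) = 0.980899,  N(d₂) = 0.957561,  e^(−rT) = 0.894309
E₀ = V₀·N(d₁) − D·e^(−rT)·N(d₂)
   = 135.1146·0.980899 − 77.8119·0.894309·0.957561 = 65.899122

E0=65.8991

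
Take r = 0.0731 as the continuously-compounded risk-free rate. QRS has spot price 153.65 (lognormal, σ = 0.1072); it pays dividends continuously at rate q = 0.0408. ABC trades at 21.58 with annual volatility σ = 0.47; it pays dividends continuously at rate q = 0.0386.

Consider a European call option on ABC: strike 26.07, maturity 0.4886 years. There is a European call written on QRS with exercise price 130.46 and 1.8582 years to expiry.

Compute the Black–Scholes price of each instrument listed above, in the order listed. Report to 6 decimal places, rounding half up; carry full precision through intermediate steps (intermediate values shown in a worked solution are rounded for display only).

[ABC call K=26.07]
σ√T = 0.47·√0.4886 = 0.328530
d₁ = (ln(S/K) + (r−q+σ²/2)T) / (σ√T) = (ln(21.58/26.07) + (0.0731−0.0386+0.47²/2)·0.4886) / 0.328530 = (-0.189018 + 0.070823) / 0.328530 = -0.359772
d₂ = d₁ − σ√T = -0.359772 − 0.328530 = -0.688301
e^{−rT} = 0.964914
e^{−qT} = 0.981317
N(d₁) = 0.359509,  N(d₂) = 0.245631
price = S·e^{−qT}·N(d₁) − K·e^{−rT}·N(d₂) = 7.613254 − 6.178934 = 1.434320
[QRS call K=130.46]
σ√T = 0.1072·√1.8582 = 0.146131
d₁ = (ln(S/K) + (r−q+σ²/2)T) / (σ√T) = (ln(153.65/130.46) + (0.0731−0.0408+0.1072²/2)·1.8582) / 0.146131 = (0.163611 + 0.070697) / 0.146131 = 1.603413
d₂ = d₁ − σ√T = 1.603413 − 0.146131 = 1.457282
e^{−rT} = 0.872987
e^{−qT} = 0.926988
N(d₁) = 0.945578,  N(d₂) = 0.927481
price = S·e^{−qT}·N(d₁) − K·e^{−rT}·N(d₂) = 134.680329 − 105.630692 = 29.049637

price(ABC call K=26.07) = 1.434320
price(QRS call K=130.46) = 29.049637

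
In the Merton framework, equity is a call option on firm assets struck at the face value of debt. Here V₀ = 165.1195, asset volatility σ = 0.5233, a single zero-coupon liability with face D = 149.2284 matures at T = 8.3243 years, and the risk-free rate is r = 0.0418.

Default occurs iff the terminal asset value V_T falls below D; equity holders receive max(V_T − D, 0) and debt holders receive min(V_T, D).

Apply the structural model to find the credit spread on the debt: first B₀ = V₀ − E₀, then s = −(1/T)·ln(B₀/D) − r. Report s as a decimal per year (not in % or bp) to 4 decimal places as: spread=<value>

Work the structural quantities from V₀ = 165.1195 against face 149.2284:
d₁ = [ln(V₀/D) + (r + σ²/2)T] / (σ√T)
   = [ln(165.1195/149.2284) + (0.0418 + 0.5·0.5233²)·8.3243] / (0.5233·√8.3243)
   = [0.101191 + 1.487731] / 1.509818 = 1.052393
d₂ = d₁ − σ√T = 1.052393 − 1.509818 = -0.457425
N(d₁) = 0.853690,  N(d₂) = 0.323683,  e^(−rT) = 0.706130
E₀ = V₀·N(d₁) − D·e^(−rT)·N(d₂)
   = 165.1195·0.853690 − 149.2284·0.706130·0.323683 = 106.852957
B₀ = V₀ − E₀ = 165.1195 − 106.852957 = 58.266543
spread = −(1/T)·ln(B₀/D) − r = −(1/8.3243)·ln(58.266543/149.2284) − 0.0418 = 0.07117646

spread=0.0712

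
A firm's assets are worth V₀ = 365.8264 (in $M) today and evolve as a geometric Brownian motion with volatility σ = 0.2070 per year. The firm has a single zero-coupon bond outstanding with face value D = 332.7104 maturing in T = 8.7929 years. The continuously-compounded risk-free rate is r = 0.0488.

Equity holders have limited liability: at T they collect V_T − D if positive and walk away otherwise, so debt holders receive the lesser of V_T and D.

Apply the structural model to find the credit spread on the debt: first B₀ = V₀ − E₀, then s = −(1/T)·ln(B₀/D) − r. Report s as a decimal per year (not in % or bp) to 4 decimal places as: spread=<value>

Equity is a call on the firm's assets struck at D = 332.7104:
d₁ = [ln(V₀/D) + (r + σ²/2)T] / (σ√T)
   = [ln(365.8264/332.7104) + (0.0488 + 0.5·0.2070²)·8.7929] / (0.2070·√8.7929)
   = [0.094886 + 0.617477] / 0.613813 = 1.160554
d₂ = d₁ − σ√T = 1.160554 − 0.613813 = 0.546740
N(d₁) = 0.877088,  N(d₂) = 0.707721,  e^(−rT) = 0.651099
E₀ = V₀·N(d₁) − D·e^(−rT)·N(d₂)
   = 365.8264·0.877088 − 332.7104·0.651099·0.707721 = 167.550187
B₀ = V₀ − E₀ = 365.8264 − 167.550187 = 198.276213
spread = −(1/T)·ln(B₀/D) − r = −(1/8.7929)·ln(198.276213/332.7104) − 0.0488 = 0.01006697

spread=0.0101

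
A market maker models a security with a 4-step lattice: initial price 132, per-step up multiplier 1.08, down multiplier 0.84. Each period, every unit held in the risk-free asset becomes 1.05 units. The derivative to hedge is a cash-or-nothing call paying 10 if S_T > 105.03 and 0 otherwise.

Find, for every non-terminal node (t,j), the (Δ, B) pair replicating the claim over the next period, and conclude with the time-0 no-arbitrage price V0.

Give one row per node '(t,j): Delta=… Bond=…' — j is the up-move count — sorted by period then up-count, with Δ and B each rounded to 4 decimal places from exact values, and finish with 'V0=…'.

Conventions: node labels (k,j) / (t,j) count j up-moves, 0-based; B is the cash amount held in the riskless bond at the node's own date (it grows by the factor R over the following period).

Since d<R<u, set p* = (R−d)/(u−d) = 0.8750; price each node as the discounted p*-expectation of its children.
Payoffs at expiry: V(4,0)=0.0000, V(4,1)=0.0000, V(4,2)=10.0000, V(4,3)=10.0000, V(4,4)=10.0000
Node (3,0) S=78.2369: V=(p*·0.0000+(1−p*)·0.0000)/1.05=0.0000; Δ=(0.0000−0.0000)/(84.4959−65.7190)=0.0000; B=V−Δ·S=0.0000
Node (3,1) S=100.5903: V=(p*·10.0000+(1−p*)·0.0000)/1.05=8.3333; Δ=(10.0000−0.0000)/(108.6376−84.4959)=0.4142; B=V−Δ·S=-33.3333
Node (3,2) S=129.3304: V=(p*·10.0000+(1−p*)·10.0000)/1.05=9.5238; Δ=(10.0000−10.0000)/(139.6769−108.6376)=0.0000; B=V−Δ·S=9.5238
Node (3,3) S=166.2820: V=(p*·10.0000+(1−p*)·10.0000)/1.05=9.5238; Δ=(10.0000−10.0000)/(179.5845−139.6769)=0.0000; B=V−Δ·S=9.5238
Node (2,0) S=93.1392: V=(p*·8.3333+(1−p*)·0.0000)/1.05=6.9444; Δ=(8.3333−0.0000)/(100.5903−78.2369)=0.3728; B=V−Δ·S=-27.7778
Node (2,1) S=119.7504: V=(p*·9.5238+(1−p*)·8.3333)/1.05=8.9286; Δ=(9.5238−8.3333)/(129.3304−100.5903)=0.0414; B=V−Δ·S=3.9683
Node (2,2) S=153.9648: V=(p*·9.5238+(1−p*)·9.5238)/1.05=9.0703; Δ=(9.5238−9.5238)/(166.2820−129.3304)=0.0000; B=V−Δ·S=9.0703
Node (1,0) S=110.8800: V=(p*·8.9286+(1−p*)·6.9444)/1.05=8.2672; Δ=(8.9286−6.9444)/(119.7504−93.1392)=0.0746; B=V−Δ·S=0.0000
Node (1,1) S=142.5600: V=(p*·9.0703+(1−p*)·8.9286)/1.05=8.6215; Δ=(9.0703−8.9286)/(153.9648−119.7504)=0.0041; B=V−Δ·S=8.0310
Node (0,0) S=132.0000: V=(p*·8.6215+(1−p*)·8.2672)/1.05=8.1688; Δ=(8.6215−8.2672)/(142.5600−110.8800)=0.0112; B=V−Δ·S=6.6925
Verification: the root portfolio costs Δ(0,0)·S0 + B(0,0) = 8.1688, matching V0.

(0,0): Delta=0.0112 Bond=6.6925
(1,0): Delta=0.0746 Bond=0.0000
(1,1): Delta=0.0041 Bond=8.0310
(2,0): Delta=0.3728 Bond=-27.7778
(2,1): Delta=0.0414 Bond=3.9683
(2,2): Delta=0.0000 Bond=9.0703
(3,0): Delta=0.0000 Bond=0.0000
(3,1): Delta=0.4142 Bond=-33.3333
(3,2): Delta=0.0000 Bond=9.5238
(3,3): Delta=0.0000 Bond=9.5238
V0=8.1688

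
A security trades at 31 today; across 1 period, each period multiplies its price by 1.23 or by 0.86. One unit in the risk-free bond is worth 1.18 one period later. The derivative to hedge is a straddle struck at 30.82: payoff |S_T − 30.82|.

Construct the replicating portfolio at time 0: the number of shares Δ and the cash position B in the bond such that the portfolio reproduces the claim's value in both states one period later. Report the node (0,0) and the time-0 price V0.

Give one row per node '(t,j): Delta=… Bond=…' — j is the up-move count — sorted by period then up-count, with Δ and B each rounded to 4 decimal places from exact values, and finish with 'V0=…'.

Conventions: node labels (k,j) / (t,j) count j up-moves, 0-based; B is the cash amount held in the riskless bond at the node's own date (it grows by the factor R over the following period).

(0,0): Delta=0.2746 Bond=-2.6793
V0=5.8342

Risk-neutral probability p* = (R−d)/(u−d) = (1.18−0.86)/(1.23−0.86) = 0.8649.
At maturity the claim pays: V(1,0)=4.1600, V(1,1)=7.3100
(0,0): S=31.0000. Δ = (V_up−V_dn)/(S_up−S_dn) = (7.3100−4.1600)/(38.1300−26.6600) = 0.2746. V = [p*·7.3100 + (1−p*)·4.1600]/1.18 = 5.8342. B = V − Δ·S = -2.6793.
As a check, the time-0 holding Δ(0,0)·S0 + B(0,0) comes to 5.8342 — exactly V0.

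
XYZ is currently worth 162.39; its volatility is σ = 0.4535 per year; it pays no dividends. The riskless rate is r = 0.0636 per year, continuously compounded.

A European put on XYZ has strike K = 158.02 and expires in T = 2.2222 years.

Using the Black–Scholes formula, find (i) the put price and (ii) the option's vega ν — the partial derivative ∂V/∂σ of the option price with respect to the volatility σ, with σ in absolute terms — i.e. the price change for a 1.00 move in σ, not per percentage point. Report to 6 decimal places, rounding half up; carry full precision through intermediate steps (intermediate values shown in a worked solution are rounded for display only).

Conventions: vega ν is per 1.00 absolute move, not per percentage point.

price = 28.221035
ν = 81.269806

σ√T = 0.4535·√2.2222 = 0.676035
d₁ = (ln(S/K) + (r+σ²/2)T) / (σ√T) = (ln(162.39/158.02) + (0.0636+0.4535²/2)·2.2222) / 0.676035 = (0.027279 + 0.369843) / 0.676035 = 0.587429
d₂ = d₁ − σ√T = 0.587429 − 0.676035 = -0.088605
e^{−rT} = 0.868201
N(−d₁) = 0.278458,  N(−d₂) = 0.535302
Put price V = K·e^{−rT}·N(−d₂) − S·N(−d₁) = 73.439782 − 45.218747 = 28.221035
φ(d₁) = (1/√(2π))·e^{−d₁²/2} = 0.335721
ν = S·φ(d₁)·√T = 81.269806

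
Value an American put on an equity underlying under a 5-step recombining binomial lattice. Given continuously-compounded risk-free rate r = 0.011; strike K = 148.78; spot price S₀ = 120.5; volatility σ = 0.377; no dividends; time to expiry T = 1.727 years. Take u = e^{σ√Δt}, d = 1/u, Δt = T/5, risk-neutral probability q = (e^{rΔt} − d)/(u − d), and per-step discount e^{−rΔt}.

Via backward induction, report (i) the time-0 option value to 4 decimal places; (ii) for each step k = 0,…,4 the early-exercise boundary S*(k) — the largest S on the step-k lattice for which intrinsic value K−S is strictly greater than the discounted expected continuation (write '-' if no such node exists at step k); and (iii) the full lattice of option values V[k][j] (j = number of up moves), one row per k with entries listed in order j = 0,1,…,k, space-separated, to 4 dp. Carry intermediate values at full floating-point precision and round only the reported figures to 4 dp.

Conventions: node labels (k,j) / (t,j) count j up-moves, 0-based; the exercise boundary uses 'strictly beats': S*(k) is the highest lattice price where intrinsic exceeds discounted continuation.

price = 40.3309
boundary = - - 77.3638 96.5522 77.3638
tree:
40.3309
54.8959 23.1074
71.4162 35.4370 8.4347
86.7913 52.2278 15.4886 0.0000
99.1107 71.4162 28.4418 0.0000 0.0000
108.9818 86.7913 52.2278 0.0000 0.0000 0.0000

Δt=0.34540, u=1.24803, d=0.80126, q=0.45335, disc=e^(-rΔt)=0.99621
k=5 terminal: V=max(K-S,0) → 108.9818 86.7913 52.2278 0.0000 0.0000 0.0000
k=4: j=0 S=49.6693 intr=99.1107 cont=98.5465 V=99.1107[EX]; j=1 S=77.3638 intr=71.4162 cont=70.8520 V=71.4162[EX]; j=2 S=120.5000 intr=28.2800 cont=28.4418 V=28.4418[hold]; j=3 S=187.6880 intr=0.0000 cont=0.0000 V=0.0000[hold]; j=4 S=292.3385 intr=0.0000 cont=0.0000 V=0.0000[hold]  S*(4)=77.3638
k=3: j=0 S=61.9887 intr=86.7913 cont=86.2271 V=86.7913[EX]; j=1 S=96.5522 intr=52.2278 cont=51.7367 V=52.2278[EX]; j=2 S=150.3875 intr=0.0000 cont=15.4886 V=15.4886[hold]; j=3 S=234.2401 intr=0.0000 cont=0.0000 V=0.0000[hold]  S*(3)=96.5522
k=2: j=0 S=77.3638 intr=71.4162 cont=70.8520 V=71.4162[EX]; j=1 S=120.5000 intr=28.2800 cont=35.4370 V=35.4370[hold]; j=2 S=187.6880 intr=0.0000 cont=8.4347 V=8.4347[hold]  S*(2)=77.3638
k=1: j=0 S=96.5522 intr=52.2278 cont=54.8959 V=54.8959[hold]; j=1 S=150.3875 intr=0.0000 cont=23.1074 V=23.1074[hold]  S*(1)=-
k=0: j=0 S=120.5000 intr=28.2800 cont=40.3309 V=40.3309[hold]  S*(0)=-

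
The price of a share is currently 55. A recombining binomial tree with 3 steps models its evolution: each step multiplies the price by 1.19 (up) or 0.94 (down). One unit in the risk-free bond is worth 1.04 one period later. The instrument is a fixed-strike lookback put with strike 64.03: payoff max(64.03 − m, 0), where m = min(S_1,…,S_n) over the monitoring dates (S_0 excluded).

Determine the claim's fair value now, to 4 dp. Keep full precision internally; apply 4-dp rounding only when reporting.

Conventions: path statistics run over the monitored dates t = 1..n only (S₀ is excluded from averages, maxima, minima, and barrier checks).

price = 9.1369

No-arbitrage gives p* = (R−d)/(u−d) = 0.4000: enumerate every path, weight its payoff by its p*-probability, and discount by R^3.
Enumerate all 2^3 = 8 price paths (U = up ×1.19, D = down ×0.94); each path with k up-moves has probability p*^k·(1−p*)^(3−k).
DDD: m=45.6821, payoff=18.3479, prob=0.216000
UDD: m=57.8316, payoff=6.1984, prob=0.144000
DUD: m=51.7000, payoff=12.3300, prob=0.144000
UUD: m=65.4500, payoff=0.0000, prob=0.096000
DDU: m=48.5980, payoff=15.4320, prob=0.144000
UDU: m=61.5230, payoff=2.5070, prob=0.096000
DUU: m=51.7000, payoff=12.3300, prob=0.096000
UUU: m=65.4500, payoff=0.0000, prob=0.064000
Price = Σ prob·payoff / R^3 = 10.277789 / 1.124864 = 9.1369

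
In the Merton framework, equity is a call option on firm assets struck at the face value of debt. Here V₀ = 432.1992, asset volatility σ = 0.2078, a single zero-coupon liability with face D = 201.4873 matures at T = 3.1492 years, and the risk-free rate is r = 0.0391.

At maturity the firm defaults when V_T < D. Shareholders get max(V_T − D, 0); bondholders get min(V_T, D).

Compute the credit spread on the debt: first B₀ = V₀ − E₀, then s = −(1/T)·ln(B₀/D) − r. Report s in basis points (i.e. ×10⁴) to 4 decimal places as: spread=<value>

With assets at 432.1992 and a single debt payment of 201.4873 at 3.1492 years:
d₁ = [ln(V₀/D) + (r + σ²/2)T] / (σ√T)
   = [ln(432.1992/201.4873) + (0.0391 + 0.5·0.2078²)·3.1492] / (0.2078·√3.1492)
   = [0.763160 + 0.191126] / 0.368762 = 2.587814
d₂ = d₁ − σ√T = 2.587814 − 0.368762 = 2.219053
N(d₁) = 0.995171,  N(d₂) = 0.986758,  e^(−rT) = 0.884145
E₀ = V₀·N(d₁) − D·e^(−rT)·N(d₂)
   = 432.1992·0.995171 − 201.4873·0.884145·0.986758 = 254.326790
B₀ = V₀ − E₀ = 432.1992 − 254.326790 = 177.872410
spread = −(1/T)·ln(B₀/D) − r = −(1/3.1492)·ln(177.872410/201.4873) − 0.0391 = 0.00048461
in basis points: 0.00048461 × 10⁴ = 4.8461 bp

spread=4.8461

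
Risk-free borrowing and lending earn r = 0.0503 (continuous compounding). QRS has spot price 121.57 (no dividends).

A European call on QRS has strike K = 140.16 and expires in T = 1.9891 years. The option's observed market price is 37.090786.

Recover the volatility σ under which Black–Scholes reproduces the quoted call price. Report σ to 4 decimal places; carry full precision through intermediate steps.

sigma = 0.5837

At σ = 0.5837 the Black–Scholes value reproduces the quote:
σ√T = 0.5837·√1.9891 = 0.823224
d₁ = (ln(S/K) + (r+σ²/2)T) / (σ√T) = (ln(121.57/140.16) + (0.0503+0.5837²/2)·1.9891) / 0.823224 = (-0.142294 + 0.438901) / 0.823224 = 0.360298
d₂ = d₁ − σ√T = 0.360298 − 0.823224 = -0.462926
e^{−rT} = 0.904791
N(d₁) = 0.640688,  N(d₂) = 0.321709
V = S·N(d₁) − K·e^{−rT}·N(d₂) = 77.888435 − 40.797649 = 37.090786 (the quoted price), and the Black–Scholes price is strictly increasing in σ, so σ is unique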